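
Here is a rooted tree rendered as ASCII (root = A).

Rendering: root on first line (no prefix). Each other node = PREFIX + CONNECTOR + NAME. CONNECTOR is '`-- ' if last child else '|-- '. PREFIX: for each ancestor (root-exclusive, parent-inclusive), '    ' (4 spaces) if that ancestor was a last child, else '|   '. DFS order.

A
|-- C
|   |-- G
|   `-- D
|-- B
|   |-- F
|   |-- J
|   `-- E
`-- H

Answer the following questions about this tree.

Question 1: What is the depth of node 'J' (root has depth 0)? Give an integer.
Answer: 2

Derivation:
Path from root to J: A -> B -> J
Depth = number of edges = 2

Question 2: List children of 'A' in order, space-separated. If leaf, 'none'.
Answer: C B H

Derivation:
Node A's children (from adjacency): C, B, H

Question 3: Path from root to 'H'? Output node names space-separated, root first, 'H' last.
Answer: A H

Derivation:
Walk down from root: A -> H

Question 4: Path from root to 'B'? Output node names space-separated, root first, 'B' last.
Walk down from root: A -> B

Answer: A B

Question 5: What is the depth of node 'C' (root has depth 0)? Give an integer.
Path from root to C: A -> C
Depth = number of edges = 1

Answer: 1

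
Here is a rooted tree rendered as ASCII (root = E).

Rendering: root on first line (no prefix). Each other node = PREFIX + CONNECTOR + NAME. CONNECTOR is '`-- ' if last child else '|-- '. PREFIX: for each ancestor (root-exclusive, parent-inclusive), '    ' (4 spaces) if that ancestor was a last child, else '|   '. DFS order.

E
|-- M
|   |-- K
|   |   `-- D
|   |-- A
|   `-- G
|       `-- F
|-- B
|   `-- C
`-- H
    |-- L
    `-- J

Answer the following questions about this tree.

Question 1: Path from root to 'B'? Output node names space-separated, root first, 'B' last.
Walk down from root: E -> B

Answer: E B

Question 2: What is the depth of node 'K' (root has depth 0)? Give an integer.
Answer: 2

Derivation:
Path from root to K: E -> M -> K
Depth = number of edges = 2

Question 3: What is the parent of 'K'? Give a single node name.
Answer: M

Derivation:
Scan adjacency: K appears as child of M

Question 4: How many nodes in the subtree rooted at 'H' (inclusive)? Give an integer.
Answer: 3

Derivation:
Subtree rooted at H contains: H, J, L
Count = 3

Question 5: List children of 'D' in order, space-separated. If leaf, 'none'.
Node D's children (from adjacency): (leaf)

Answer: none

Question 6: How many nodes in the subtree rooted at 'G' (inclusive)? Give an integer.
Answer: 2

Derivation:
Subtree rooted at G contains: F, G
Count = 2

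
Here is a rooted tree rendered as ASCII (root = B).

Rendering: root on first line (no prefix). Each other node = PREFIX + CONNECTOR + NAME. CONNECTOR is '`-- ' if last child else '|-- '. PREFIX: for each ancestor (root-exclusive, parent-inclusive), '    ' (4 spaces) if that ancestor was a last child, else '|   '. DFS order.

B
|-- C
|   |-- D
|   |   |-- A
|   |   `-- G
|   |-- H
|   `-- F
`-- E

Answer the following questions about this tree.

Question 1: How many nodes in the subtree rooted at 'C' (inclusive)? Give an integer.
Answer: 6

Derivation:
Subtree rooted at C contains: A, C, D, F, G, H
Count = 6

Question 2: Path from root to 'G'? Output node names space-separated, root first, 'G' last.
Answer: B C D G

Derivation:
Walk down from root: B -> C -> D -> G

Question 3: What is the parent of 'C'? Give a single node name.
Scan adjacency: C appears as child of B

Answer: B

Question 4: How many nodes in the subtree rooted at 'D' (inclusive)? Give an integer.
Subtree rooted at D contains: A, D, G
Count = 3

Answer: 3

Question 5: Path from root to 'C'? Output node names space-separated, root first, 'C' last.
Answer: B C

Derivation:
Walk down from root: B -> C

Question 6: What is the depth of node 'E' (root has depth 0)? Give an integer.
Answer: 1

Derivation:
Path from root to E: B -> E
Depth = number of edges = 1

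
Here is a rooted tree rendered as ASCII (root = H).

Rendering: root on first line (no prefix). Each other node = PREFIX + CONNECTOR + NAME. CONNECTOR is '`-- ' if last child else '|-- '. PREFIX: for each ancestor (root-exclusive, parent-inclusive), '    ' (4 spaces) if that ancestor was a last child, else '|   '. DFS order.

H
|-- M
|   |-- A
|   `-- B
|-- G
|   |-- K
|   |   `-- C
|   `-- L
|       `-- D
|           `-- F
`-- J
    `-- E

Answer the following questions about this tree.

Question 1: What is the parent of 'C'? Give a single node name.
Answer: K

Derivation:
Scan adjacency: C appears as child of K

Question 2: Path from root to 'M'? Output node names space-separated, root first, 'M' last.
Walk down from root: H -> M

Answer: H M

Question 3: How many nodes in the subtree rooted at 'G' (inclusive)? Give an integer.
Subtree rooted at G contains: C, D, F, G, K, L
Count = 6

Answer: 6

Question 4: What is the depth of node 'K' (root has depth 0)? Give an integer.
Answer: 2

Derivation:
Path from root to K: H -> G -> K
Depth = number of edges = 2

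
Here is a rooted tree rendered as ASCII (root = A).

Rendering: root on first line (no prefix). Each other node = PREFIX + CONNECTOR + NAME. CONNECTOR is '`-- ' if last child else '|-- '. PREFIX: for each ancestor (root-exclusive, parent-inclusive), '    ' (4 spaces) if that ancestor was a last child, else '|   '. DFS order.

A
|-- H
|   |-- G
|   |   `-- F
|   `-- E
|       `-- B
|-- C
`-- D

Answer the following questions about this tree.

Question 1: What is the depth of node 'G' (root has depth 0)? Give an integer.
Answer: 2

Derivation:
Path from root to G: A -> H -> G
Depth = number of edges = 2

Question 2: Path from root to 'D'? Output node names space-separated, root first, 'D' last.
Walk down from root: A -> D

Answer: A D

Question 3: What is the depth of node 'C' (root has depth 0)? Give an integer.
Answer: 1

Derivation:
Path from root to C: A -> C
Depth = number of edges = 1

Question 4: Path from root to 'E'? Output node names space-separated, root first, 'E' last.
Walk down from root: A -> H -> E

Answer: A H E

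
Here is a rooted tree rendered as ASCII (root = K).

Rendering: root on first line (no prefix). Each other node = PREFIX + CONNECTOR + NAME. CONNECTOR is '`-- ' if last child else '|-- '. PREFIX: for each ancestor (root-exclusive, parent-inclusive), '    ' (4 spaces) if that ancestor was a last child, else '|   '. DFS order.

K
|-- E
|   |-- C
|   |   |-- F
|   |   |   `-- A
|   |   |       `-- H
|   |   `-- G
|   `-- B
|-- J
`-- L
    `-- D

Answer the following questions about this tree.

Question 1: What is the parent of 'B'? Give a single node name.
Answer: E

Derivation:
Scan adjacency: B appears as child of E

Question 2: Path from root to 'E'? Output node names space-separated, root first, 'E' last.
Walk down from root: K -> E

Answer: K E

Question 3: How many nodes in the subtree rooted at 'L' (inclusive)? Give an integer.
Subtree rooted at L contains: D, L
Count = 2

Answer: 2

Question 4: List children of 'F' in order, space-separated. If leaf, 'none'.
Node F's children (from adjacency): A

Answer: A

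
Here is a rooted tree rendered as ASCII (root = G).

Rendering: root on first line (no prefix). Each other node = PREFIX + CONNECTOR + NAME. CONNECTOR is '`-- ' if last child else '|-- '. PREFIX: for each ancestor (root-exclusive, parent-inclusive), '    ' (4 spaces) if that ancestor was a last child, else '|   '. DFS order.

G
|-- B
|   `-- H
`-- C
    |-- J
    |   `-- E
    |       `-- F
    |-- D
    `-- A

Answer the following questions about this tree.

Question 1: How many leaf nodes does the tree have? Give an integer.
Answer: 4

Derivation:
Leaves (nodes with no children): A, D, F, H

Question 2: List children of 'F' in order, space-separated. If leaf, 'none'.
Node F's children (from adjacency): (leaf)

Answer: none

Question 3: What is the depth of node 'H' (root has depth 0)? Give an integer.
Answer: 2

Derivation:
Path from root to H: G -> B -> H
Depth = number of edges = 2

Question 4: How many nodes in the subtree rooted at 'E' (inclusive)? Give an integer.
Subtree rooted at E contains: E, F
Count = 2

Answer: 2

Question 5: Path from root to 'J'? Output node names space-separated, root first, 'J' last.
Walk down from root: G -> C -> J

Answer: G C J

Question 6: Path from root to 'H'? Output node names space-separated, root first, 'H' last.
Walk down from root: G -> B -> H

Answer: G B H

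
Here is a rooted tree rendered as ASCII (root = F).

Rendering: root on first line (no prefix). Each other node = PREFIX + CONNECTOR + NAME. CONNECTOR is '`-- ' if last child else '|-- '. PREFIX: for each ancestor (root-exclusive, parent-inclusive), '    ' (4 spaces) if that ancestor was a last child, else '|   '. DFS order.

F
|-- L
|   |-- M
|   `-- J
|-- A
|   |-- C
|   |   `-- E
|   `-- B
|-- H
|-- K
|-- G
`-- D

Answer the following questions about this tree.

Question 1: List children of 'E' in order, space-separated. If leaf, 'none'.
Node E's children (from adjacency): (leaf)

Answer: none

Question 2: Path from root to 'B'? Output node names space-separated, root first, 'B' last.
Walk down from root: F -> A -> B

Answer: F A B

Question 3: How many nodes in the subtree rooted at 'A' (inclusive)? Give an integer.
Subtree rooted at A contains: A, B, C, E
Count = 4

Answer: 4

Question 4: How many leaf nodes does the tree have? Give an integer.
Leaves (nodes with no children): B, D, E, G, H, J, K, M

Answer: 8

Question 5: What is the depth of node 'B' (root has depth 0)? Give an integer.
Path from root to B: F -> A -> B
Depth = number of edges = 2

Answer: 2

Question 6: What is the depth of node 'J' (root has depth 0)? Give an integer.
Path from root to J: F -> L -> J
Depth = number of edges = 2

Answer: 2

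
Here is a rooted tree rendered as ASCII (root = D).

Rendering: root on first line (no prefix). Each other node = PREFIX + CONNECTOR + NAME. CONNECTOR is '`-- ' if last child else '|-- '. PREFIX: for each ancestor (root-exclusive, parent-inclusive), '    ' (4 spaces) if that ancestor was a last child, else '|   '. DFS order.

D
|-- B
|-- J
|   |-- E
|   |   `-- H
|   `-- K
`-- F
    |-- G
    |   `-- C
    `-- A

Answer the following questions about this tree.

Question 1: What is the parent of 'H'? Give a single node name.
Scan adjacency: H appears as child of E

Answer: E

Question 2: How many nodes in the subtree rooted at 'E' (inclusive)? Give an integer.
Subtree rooted at E contains: E, H
Count = 2

Answer: 2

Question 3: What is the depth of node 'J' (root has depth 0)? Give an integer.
Answer: 1

Derivation:
Path from root to J: D -> J
Depth = number of edges = 1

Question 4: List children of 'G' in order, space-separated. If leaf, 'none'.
Node G's children (from adjacency): C

Answer: C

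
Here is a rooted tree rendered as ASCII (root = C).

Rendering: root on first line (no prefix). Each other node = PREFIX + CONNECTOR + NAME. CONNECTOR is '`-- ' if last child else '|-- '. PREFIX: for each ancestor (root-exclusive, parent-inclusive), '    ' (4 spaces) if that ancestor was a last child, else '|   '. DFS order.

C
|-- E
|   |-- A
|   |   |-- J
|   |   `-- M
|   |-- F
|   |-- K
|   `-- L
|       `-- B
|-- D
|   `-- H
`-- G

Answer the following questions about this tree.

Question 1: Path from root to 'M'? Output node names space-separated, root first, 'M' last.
Answer: C E A M

Derivation:
Walk down from root: C -> E -> A -> M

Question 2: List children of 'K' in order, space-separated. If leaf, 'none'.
Node K's children (from adjacency): (leaf)

Answer: none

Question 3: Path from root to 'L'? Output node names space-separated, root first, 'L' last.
Answer: C E L

Derivation:
Walk down from root: C -> E -> L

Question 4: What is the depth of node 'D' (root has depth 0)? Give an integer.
Path from root to D: C -> D
Depth = number of edges = 1

Answer: 1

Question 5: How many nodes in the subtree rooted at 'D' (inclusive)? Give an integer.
Subtree rooted at D contains: D, H
Count = 2

Answer: 2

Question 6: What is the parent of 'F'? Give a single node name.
Answer: E

Derivation:
Scan adjacency: F appears as child of E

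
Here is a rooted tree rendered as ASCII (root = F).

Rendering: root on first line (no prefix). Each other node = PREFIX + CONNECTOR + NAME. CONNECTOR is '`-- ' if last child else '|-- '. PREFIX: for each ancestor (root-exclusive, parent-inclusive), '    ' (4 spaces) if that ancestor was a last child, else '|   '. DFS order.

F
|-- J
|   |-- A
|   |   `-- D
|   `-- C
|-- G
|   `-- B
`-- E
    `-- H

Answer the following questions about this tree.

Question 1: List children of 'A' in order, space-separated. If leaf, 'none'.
Answer: D

Derivation:
Node A's children (from adjacency): D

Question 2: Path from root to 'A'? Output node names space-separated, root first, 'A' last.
Walk down from root: F -> J -> A

Answer: F J A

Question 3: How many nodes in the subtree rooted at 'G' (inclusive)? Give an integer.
Answer: 2

Derivation:
Subtree rooted at G contains: B, G
Count = 2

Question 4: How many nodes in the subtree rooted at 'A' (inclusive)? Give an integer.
Answer: 2

Derivation:
Subtree rooted at A contains: A, D
Count = 2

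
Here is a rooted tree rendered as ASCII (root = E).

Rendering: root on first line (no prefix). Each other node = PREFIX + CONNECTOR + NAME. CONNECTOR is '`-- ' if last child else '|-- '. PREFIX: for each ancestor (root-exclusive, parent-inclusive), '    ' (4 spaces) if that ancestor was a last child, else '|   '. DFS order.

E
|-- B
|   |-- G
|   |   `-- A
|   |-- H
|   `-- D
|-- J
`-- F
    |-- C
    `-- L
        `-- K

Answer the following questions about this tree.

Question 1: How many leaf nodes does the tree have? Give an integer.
Leaves (nodes with no children): A, C, D, H, J, K

Answer: 6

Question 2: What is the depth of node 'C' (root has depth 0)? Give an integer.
Path from root to C: E -> F -> C
Depth = number of edges = 2

Answer: 2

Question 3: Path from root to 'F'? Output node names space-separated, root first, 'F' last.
Walk down from root: E -> F

Answer: E F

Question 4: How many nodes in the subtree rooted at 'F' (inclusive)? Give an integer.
Subtree rooted at F contains: C, F, K, L
Count = 4

Answer: 4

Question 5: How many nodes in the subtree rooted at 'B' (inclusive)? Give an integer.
Subtree rooted at B contains: A, B, D, G, H
Count = 5

Answer: 5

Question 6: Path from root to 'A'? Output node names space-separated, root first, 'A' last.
Answer: E B G A

Derivation:
Walk down from root: E -> B -> G -> A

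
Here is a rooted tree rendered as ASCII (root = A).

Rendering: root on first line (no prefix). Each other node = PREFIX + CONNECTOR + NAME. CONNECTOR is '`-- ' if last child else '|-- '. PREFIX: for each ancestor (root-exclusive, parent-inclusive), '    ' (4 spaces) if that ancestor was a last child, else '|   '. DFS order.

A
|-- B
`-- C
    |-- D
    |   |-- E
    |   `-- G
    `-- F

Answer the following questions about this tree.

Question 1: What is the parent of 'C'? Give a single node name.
Scan adjacency: C appears as child of A

Answer: A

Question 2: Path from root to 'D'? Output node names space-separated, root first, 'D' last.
Walk down from root: A -> C -> D

Answer: A C D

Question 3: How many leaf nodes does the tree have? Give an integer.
Answer: 4

Derivation:
Leaves (nodes with no children): B, E, F, G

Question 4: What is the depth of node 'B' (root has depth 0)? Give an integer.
Path from root to B: A -> B
Depth = number of edges = 1

Answer: 1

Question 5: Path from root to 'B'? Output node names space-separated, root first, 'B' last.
Walk down from root: A -> B

Answer: A B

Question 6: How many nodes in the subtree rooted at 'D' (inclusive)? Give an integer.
Subtree rooted at D contains: D, E, G
Count = 3

Answer: 3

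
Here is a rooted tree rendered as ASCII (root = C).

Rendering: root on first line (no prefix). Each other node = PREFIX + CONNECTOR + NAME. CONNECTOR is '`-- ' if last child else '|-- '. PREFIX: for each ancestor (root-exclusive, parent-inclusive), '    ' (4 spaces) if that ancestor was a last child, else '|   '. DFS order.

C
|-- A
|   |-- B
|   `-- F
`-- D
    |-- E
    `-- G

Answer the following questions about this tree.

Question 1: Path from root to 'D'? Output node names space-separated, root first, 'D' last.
Answer: C D

Derivation:
Walk down from root: C -> D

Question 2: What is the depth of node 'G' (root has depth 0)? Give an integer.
Path from root to G: C -> D -> G
Depth = number of edges = 2

Answer: 2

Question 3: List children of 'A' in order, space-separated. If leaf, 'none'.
Node A's children (from adjacency): B, F

Answer: B F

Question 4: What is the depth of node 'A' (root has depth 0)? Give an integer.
Answer: 1

Derivation:
Path from root to A: C -> A
Depth = number of edges = 1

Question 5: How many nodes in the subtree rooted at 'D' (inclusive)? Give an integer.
Answer: 3

Derivation:
Subtree rooted at D contains: D, E, G
Count = 3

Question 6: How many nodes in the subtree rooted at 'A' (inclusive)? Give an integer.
Answer: 3

Derivation:
Subtree rooted at A contains: A, B, F
Count = 3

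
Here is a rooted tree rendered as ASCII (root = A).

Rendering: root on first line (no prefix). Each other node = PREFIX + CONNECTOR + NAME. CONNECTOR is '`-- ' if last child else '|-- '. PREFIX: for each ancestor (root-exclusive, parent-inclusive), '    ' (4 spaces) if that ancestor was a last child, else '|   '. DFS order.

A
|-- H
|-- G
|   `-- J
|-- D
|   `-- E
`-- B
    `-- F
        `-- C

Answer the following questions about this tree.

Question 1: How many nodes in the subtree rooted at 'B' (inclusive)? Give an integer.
Subtree rooted at B contains: B, C, F
Count = 3

Answer: 3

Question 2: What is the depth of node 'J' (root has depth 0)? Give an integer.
Path from root to J: A -> G -> J
Depth = number of edges = 2

Answer: 2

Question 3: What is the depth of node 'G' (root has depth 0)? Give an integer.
Path from root to G: A -> G
Depth = number of edges = 1

Answer: 1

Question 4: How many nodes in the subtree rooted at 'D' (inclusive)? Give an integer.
Answer: 2

Derivation:
Subtree rooted at D contains: D, E
Count = 2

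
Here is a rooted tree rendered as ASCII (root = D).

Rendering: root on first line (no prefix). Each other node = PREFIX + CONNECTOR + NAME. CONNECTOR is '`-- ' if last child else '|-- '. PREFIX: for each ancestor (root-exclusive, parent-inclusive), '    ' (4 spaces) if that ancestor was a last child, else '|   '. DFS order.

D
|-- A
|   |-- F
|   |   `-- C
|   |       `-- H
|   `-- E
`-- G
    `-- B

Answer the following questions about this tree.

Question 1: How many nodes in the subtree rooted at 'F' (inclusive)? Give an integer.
Subtree rooted at F contains: C, F, H
Count = 3

Answer: 3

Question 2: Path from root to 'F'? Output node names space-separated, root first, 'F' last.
Walk down from root: D -> A -> F

Answer: D A F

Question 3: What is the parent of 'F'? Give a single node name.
Scan adjacency: F appears as child of A

Answer: A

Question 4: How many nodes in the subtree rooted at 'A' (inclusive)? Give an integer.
Subtree rooted at A contains: A, C, E, F, H
Count = 5

Answer: 5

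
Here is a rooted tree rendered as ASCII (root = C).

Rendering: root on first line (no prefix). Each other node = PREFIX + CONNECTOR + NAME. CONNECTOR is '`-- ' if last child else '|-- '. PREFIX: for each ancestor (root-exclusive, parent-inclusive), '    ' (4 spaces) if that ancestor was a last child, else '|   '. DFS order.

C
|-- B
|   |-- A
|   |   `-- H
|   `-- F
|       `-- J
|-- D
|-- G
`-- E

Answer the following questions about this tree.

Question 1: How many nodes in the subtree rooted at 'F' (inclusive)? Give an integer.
Answer: 2

Derivation:
Subtree rooted at F contains: F, J
Count = 2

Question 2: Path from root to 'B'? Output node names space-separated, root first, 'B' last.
Walk down from root: C -> B

Answer: C B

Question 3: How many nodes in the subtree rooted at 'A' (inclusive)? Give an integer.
Answer: 2

Derivation:
Subtree rooted at A contains: A, H
Count = 2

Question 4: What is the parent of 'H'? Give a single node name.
Answer: A

Derivation:
Scan adjacency: H appears as child of A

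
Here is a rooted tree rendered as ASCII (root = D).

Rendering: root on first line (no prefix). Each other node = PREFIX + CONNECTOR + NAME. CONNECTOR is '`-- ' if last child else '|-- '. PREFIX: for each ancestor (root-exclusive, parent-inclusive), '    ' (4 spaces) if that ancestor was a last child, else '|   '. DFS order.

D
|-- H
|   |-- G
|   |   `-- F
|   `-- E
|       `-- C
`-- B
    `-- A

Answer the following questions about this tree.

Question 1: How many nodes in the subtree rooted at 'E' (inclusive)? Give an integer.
Subtree rooted at E contains: C, E
Count = 2

Answer: 2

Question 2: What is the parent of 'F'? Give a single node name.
Answer: G

Derivation:
Scan adjacency: F appears as child of G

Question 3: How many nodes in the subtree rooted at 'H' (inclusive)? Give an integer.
Answer: 5

Derivation:
Subtree rooted at H contains: C, E, F, G, H
Count = 5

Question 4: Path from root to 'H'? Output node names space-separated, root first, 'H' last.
Walk down from root: D -> H

Answer: D H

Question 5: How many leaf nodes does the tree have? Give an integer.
Answer: 3

Derivation:
Leaves (nodes with no children): A, C, F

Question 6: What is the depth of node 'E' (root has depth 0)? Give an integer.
Answer: 2

Derivation:
Path from root to E: D -> H -> E
Depth = number of edges = 2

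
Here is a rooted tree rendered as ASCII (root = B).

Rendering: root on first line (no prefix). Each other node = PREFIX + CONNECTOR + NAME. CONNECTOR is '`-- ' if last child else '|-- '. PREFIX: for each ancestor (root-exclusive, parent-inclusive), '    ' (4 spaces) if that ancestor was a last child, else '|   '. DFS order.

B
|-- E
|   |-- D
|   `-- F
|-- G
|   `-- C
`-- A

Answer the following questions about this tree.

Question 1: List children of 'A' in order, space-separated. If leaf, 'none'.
Node A's children (from adjacency): (leaf)

Answer: none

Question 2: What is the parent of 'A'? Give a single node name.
Scan adjacency: A appears as child of B

Answer: B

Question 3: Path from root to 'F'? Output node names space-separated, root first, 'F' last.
Answer: B E F

Derivation:
Walk down from root: B -> E -> F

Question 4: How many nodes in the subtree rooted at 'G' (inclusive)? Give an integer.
Answer: 2

Derivation:
Subtree rooted at G contains: C, G
Count = 2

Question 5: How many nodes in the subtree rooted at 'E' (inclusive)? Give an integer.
Subtree rooted at E contains: D, E, F
Count = 3

Answer: 3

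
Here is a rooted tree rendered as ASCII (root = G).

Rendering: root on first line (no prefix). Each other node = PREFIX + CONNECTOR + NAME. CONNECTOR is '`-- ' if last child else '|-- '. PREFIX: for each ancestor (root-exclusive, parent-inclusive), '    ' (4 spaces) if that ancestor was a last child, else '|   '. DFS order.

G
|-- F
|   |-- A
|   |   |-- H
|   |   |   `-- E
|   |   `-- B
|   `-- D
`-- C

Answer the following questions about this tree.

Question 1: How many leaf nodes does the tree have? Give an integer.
Leaves (nodes with no children): B, C, D, E

Answer: 4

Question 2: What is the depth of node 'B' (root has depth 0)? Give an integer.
Answer: 3

Derivation:
Path from root to B: G -> F -> A -> B
Depth = number of edges = 3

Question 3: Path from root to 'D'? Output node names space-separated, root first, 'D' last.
Answer: G F D

Derivation:
Walk down from root: G -> F -> D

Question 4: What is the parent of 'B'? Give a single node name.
Scan adjacency: B appears as child of A

Answer: A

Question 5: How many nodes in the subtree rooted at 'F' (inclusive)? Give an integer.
Answer: 6

Derivation:
Subtree rooted at F contains: A, B, D, E, F, H
Count = 6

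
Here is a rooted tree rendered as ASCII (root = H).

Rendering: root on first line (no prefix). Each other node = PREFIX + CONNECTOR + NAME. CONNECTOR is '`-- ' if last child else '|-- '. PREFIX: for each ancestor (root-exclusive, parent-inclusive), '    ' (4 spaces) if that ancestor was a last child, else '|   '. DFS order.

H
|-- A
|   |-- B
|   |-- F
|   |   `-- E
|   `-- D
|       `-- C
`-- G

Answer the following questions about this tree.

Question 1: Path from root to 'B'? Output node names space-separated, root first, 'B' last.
Answer: H A B

Derivation:
Walk down from root: H -> A -> B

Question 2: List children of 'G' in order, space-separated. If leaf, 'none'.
Node G's children (from adjacency): (leaf)

Answer: none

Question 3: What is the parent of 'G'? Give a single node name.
Answer: H

Derivation:
Scan adjacency: G appears as child of H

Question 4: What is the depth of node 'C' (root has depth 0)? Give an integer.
Path from root to C: H -> A -> D -> C
Depth = number of edges = 3

Answer: 3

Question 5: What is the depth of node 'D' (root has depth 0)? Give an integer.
Path from root to D: H -> A -> D
Depth = number of edges = 2

Answer: 2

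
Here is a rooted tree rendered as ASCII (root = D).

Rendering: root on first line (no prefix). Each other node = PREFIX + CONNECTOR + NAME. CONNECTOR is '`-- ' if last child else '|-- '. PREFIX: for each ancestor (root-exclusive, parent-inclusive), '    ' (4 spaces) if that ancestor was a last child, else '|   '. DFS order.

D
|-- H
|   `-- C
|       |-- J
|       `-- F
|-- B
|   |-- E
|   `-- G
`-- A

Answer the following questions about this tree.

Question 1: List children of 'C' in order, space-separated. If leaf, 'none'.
Answer: J F

Derivation:
Node C's children (from adjacency): J, F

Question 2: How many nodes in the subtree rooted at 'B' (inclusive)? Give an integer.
Answer: 3

Derivation:
Subtree rooted at B contains: B, E, G
Count = 3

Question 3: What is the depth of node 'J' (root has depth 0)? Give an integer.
Path from root to J: D -> H -> C -> J
Depth = number of edges = 3

Answer: 3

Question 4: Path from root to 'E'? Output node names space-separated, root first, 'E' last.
Answer: D B E

Derivation:
Walk down from root: D -> B -> E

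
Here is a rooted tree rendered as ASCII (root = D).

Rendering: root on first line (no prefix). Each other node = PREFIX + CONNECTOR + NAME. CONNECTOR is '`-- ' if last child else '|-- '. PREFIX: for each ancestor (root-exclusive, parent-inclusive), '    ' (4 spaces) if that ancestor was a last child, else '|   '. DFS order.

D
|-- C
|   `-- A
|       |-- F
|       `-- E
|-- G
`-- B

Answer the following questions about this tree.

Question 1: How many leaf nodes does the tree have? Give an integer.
Answer: 4

Derivation:
Leaves (nodes with no children): B, E, F, G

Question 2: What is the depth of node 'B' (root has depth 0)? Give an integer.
Path from root to B: D -> B
Depth = number of edges = 1

Answer: 1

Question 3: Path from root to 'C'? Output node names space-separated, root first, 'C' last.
Walk down from root: D -> C

Answer: D C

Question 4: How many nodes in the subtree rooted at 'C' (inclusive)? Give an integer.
Answer: 4

Derivation:
Subtree rooted at C contains: A, C, E, F
Count = 4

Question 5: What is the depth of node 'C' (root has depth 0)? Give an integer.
Answer: 1

Derivation:
Path from root to C: D -> C
Depth = number of edges = 1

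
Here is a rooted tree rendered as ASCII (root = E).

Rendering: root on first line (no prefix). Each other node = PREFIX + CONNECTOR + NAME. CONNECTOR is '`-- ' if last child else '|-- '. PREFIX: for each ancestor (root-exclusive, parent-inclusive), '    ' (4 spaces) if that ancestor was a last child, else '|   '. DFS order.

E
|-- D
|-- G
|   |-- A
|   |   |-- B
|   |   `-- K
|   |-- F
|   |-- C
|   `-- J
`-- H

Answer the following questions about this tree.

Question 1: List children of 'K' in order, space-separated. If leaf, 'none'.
Answer: none

Derivation:
Node K's children (from adjacency): (leaf)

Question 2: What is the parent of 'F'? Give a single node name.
Answer: G

Derivation:
Scan adjacency: F appears as child of G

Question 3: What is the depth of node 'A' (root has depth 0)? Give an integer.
Path from root to A: E -> G -> A
Depth = number of edges = 2

Answer: 2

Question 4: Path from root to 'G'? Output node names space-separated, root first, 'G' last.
Answer: E G

Derivation:
Walk down from root: E -> G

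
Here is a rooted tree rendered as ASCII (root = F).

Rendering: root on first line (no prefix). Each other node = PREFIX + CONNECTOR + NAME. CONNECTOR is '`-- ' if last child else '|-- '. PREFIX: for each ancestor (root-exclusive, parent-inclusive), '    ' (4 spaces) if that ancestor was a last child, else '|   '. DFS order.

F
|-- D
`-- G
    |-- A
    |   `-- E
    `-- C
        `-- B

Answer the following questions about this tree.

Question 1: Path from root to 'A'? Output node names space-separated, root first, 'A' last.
Answer: F G A

Derivation:
Walk down from root: F -> G -> A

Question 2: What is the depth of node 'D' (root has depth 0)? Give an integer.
Answer: 1

Derivation:
Path from root to D: F -> D
Depth = number of edges = 1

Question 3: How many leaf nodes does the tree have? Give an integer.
Leaves (nodes with no children): B, D, E

Answer: 3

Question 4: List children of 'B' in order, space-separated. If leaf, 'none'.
Answer: none

Derivation:
Node B's children (from adjacency): (leaf)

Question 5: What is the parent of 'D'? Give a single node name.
Answer: F

Derivation:
Scan adjacency: D appears as child of F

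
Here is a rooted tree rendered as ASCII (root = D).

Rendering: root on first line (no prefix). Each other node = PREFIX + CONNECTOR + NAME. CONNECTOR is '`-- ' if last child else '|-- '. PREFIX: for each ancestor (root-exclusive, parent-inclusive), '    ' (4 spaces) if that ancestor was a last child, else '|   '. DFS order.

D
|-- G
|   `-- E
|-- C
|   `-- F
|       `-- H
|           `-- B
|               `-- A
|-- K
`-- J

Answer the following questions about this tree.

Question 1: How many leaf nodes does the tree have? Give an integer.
Answer: 4

Derivation:
Leaves (nodes with no children): A, E, J, K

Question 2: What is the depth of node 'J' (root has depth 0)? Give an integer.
Path from root to J: D -> J
Depth = number of edges = 1

Answer: 1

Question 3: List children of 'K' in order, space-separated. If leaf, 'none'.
Node K's children (from adjacency): (leaf)

Answer: none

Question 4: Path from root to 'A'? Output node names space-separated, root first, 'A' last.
Answer: D C F H B A

Derivation:
Walk down from root: D -> C -> F -> H -> B -> A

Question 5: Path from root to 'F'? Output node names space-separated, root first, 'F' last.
Answer: D C F

Derivation:
Walk down from root: D -> C -> F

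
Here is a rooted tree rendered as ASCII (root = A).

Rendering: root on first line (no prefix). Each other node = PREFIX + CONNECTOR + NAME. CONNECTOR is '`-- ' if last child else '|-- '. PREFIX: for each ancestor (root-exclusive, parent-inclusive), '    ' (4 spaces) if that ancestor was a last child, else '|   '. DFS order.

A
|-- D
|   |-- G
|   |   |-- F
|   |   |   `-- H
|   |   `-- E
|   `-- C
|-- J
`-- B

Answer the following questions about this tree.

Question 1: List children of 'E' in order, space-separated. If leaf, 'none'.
Node E's children (from adjacency): (leaf)

Answer: none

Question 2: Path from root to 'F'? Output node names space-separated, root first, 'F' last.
Walk down from root: A -> D -> G -> F

Answer: A D G F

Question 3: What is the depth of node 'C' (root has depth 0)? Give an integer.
Path from root to C: A -> D -> C
Depth = number of edges = 2

Answer: 2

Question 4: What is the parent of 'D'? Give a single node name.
Scan adjacency: D appears as child of A

Answer: A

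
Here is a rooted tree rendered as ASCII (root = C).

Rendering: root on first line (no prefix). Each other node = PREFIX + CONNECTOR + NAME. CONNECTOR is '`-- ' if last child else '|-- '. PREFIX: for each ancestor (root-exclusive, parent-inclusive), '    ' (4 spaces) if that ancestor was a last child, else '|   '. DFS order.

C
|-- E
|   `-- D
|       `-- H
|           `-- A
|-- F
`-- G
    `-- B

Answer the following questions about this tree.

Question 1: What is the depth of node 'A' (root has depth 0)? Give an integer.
Answer: 4

Derivation:
Path from root to A: C -> E -> D -> H -> A
Depth = number of edges = 4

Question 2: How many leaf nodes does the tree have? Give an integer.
Leaves (nodes with no children): A, B, F

Answer: 3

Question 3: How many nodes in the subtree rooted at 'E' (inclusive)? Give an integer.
Subtree rooted at E contains: A, D, E, H
Count = 4

Answer: 4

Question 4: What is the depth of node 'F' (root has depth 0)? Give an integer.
Path from root to F: C -> F
Depth = number of edges = 1

Answer: 1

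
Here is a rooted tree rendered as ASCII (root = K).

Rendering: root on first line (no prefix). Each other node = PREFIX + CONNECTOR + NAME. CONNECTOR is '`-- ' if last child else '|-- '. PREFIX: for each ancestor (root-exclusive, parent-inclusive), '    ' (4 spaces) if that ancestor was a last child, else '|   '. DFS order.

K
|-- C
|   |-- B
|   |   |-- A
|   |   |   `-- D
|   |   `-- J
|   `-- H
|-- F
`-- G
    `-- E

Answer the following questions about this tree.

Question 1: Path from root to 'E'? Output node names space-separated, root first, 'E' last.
Answer: K G E

Derivation:
Walk down from root: K -> G -> E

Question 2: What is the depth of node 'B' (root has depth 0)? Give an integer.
Answer: 2

Derivation:
Path from root to B: K -> C -> B
Depth = number of edges = 2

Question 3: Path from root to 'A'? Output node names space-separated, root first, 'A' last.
Answer: K C B A

Derivation:
Walk down from root: K -> C -> B -> A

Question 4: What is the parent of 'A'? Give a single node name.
Answer: B

Derivation:
Scan adjacency: A appears as child of B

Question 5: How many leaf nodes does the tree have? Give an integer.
Answer: 5

Derivation:
Leaves (nodes with no children): D, E, F, H, J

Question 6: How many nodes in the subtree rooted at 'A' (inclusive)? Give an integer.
Subtree rooted at A contains: A, D
Count = 2

Answer: 2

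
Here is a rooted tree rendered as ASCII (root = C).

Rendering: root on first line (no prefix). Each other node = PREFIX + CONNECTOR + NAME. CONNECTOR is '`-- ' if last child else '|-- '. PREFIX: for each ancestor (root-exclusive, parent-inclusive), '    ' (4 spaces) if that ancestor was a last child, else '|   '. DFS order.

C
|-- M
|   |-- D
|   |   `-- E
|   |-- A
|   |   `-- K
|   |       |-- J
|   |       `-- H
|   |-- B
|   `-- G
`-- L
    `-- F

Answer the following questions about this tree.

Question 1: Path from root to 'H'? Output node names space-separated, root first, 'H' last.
Answer: C M A K H

Derivation:
Walk down from root: C -> M -> A -> K -> H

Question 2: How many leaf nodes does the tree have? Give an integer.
Answer: 6

Derivation:
Leaves (nodes with no children): B, E, F, G, H, J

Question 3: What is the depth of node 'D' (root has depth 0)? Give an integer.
Answer: 2

Derivation:
Path from root to D: C -> M -> D
Depth = number of edges = 2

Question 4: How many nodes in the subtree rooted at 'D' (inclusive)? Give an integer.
Subtree rooted at D contains: D, E
Count = 2

Answer: 2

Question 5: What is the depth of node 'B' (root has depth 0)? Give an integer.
Path from root to B: C -> M -> B
Depth = number of edges = 2

Answer: 2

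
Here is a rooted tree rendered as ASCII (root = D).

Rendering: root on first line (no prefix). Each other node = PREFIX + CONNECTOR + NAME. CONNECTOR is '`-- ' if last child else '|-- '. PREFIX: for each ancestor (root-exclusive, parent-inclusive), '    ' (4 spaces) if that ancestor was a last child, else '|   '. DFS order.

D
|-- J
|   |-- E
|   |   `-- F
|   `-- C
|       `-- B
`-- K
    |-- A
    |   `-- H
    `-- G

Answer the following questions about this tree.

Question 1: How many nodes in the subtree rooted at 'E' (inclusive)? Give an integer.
Answer: 2

Derivation:
Subtree rooted at E contains: E, F
Count = 2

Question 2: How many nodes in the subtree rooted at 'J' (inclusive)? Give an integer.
Answer: 5

Derivation:
Subtree rooted at J contains: B, C, E, F, J
Count = 5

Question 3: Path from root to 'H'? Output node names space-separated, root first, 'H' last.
Walk down from root: D -> K -> A -> H

Answer: D K A H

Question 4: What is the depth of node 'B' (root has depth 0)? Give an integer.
Path from root to B: D -> J -> C -> B
Depth = number of edges = 3

Answer: 3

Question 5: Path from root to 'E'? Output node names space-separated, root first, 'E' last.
Walk down from root: D -> J -> E

Answer: D J E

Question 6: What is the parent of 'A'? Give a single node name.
Answer: K

Derivation:
Scan adjacency: A appears as child of K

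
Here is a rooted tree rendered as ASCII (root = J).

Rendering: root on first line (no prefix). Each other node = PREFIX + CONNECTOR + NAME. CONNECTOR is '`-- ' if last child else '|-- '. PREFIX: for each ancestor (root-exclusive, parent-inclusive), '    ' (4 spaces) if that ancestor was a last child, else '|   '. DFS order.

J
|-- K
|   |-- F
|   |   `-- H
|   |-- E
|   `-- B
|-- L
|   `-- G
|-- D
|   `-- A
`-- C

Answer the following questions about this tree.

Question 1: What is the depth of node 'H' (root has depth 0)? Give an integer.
Path from root to H: J -> K -> F -> H
Depth = number of edges = 3

Answer: 3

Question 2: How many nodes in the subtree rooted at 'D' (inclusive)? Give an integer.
Subtree rooted at D contains: A, D
Count = 2

Answer: 2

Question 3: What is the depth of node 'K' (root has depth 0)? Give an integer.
Path from root to K: J -> K
Depth = number of edges = 1

Answer: 1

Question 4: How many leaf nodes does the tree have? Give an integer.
Answer: 6

Derivation:
Leaves (nodes with no children): A, B, C, E, G, H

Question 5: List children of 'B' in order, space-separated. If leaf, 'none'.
Node B's children (from adjacency): (leaf)

Answer: none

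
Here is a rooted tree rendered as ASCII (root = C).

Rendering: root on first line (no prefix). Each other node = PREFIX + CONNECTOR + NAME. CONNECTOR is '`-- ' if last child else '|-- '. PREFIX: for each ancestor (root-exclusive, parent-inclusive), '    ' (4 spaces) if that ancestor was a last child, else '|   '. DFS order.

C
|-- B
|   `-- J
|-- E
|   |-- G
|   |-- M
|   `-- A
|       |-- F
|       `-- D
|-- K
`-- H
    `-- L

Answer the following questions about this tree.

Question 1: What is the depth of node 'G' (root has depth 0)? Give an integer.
Answer: 2

Derivation:
Path from root to G: C -> E -> G
Depth = number of edges = 2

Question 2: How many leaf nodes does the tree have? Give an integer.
Leaves (nodes with no children): D, F, G, J, K, L, M

Answer: 7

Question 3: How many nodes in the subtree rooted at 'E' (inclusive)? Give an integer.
Answer: 6

Derivation:
Subtree rooted at E contains: A, D, E, F, G, M
Count = 6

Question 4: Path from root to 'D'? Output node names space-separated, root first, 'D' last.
Walk down from root: C -> E -> A -> D

Answer: C E A D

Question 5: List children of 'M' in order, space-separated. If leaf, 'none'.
Node M's children (from adjacency): (leaf)

Answer: none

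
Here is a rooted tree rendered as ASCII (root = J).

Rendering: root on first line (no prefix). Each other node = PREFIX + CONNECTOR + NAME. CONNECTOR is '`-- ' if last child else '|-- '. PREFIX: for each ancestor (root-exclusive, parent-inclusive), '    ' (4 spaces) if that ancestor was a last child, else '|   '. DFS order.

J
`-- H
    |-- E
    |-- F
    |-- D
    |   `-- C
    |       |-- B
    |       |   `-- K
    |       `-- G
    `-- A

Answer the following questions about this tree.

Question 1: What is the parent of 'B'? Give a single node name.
Answer: C

Derivation:
Scan adjacency: B appears as child of C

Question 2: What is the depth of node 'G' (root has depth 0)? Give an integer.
Path from root to G: J -> H -> D -> C -> G
Depth = number of edges = 4

Answer: 4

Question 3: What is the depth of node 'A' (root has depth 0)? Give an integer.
Path from root to A: J -> H -> A
Depth = number of edges = 2

Answer: 2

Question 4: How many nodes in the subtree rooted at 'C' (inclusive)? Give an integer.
Subtree rooted at C contains: B, C, G, K
Count = 4

Answer: 4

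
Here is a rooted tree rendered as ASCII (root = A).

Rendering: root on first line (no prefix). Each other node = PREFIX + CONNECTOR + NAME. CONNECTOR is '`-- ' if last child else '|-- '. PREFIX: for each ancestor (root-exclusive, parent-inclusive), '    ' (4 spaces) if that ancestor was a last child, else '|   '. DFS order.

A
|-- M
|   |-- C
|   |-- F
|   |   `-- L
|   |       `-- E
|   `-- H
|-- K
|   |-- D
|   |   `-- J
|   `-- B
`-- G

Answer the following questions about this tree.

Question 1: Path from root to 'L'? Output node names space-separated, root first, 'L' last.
Answer: A M F L

Derivation:
Walk down from root: A -> M -> F -> L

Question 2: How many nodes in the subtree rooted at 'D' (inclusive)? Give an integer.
Answer: 2

Derivation:
Subtree rooted at D contains: D, J
Count = 2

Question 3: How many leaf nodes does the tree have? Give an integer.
Leaves (nodes with no children): B, C, E, G, H, J

Answer: 6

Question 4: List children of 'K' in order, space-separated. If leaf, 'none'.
Node K's children (from adjacency): D, B

Answer: D B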